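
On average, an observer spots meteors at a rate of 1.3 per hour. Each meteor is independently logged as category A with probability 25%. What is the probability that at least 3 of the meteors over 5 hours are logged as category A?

Thinning: the meteors that are logged as category A themselves form a Poisson process with rate 0.25 × 1.3 = 0.325 per hour.
Over the interval, μ = 0.325 × 5 = 1.625 (5 hours).
P(N ≥ 3) = 1 − P(N ≤ 2) ≈ 0.2231.

0.2231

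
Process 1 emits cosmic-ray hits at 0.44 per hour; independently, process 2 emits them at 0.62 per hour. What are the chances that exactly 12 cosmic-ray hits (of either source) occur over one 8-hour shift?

0.0599

Independent Poisson processes superpose: combined rate λ = 0.44 + 0.62 = 1.06 per hour.
Over the interval, μ = 1.06 × 8 = 8.48 (an 8-hour shift = 8 hours).
P(N = 12) = e^(−8.48) · 8.48^12/12! ≈ 0.0599.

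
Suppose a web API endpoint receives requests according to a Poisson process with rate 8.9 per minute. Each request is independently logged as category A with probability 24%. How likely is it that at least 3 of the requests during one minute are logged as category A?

0.3601

Thinning: the requests that are logged as category A themselves form a Poisson process with rate 0.24 × 8.9 = 2.136 per minute.
So μ = 2.136.
P(N ≥ 3) = 1 − P(N ≤ 2) ≈ 0.3601.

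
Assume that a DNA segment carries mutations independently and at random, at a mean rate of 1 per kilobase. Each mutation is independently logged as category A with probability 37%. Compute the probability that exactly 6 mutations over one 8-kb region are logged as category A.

Thinning: the mutations that are logged as category A themselves form a Poisson process with rate 0.37 × 1 = 0.37 per kilobase.
Over the interval, μ = 0.37 × 8 = 2.96 (an 8-kb region = 8 kilobases).
P(N = 6) = e^(−2.96) · 2.96^6/6! ≈ 0.0484.

0.0484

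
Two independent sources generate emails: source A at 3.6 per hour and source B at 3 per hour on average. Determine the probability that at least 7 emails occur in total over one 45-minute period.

Independent Poisson processes superpose: combined rate λ = 3.6 + 3 = 6.6 per hour.
Over the interval, μ = 6.6 × 0.75 = 4.95 (a 45-minute period = 0.75 hours).
P(N ≥ 7) = 1 − P(N ≤ 6) ≈ 0.2305.

0.2305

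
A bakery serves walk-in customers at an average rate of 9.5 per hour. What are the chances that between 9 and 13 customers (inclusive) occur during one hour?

0.5063

With mean μ = 9.5 per hour,
P(9 ≤ N ≤ 13) = Σ_{j=9}^{13} e^(−9.5) · 9.5^j/j! ≈ 0.5063.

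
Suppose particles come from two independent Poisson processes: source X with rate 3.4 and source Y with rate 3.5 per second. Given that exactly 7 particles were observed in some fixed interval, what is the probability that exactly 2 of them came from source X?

Given the total, each event is independently from source X with probability p = λ_X/(λ_X+λ_Y) = 3.4/6.9 ≈ 0.4928.
So K ~ Binomial(7, 3.4/6.9): P(K = 2) = C(7,2) · (3.4/6.9)^2 · (3.5/6.9)^5 ≈ 0.1712.

0.1712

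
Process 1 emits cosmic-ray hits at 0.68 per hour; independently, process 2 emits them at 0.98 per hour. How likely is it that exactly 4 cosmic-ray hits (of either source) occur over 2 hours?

Independent Poisson processes superpose: combined rate λ = 0.68 + 0.98 = 1.66 per hour.
Over the interval, μ = 1.66 × 2 = 3.32 (2 hours).
P(N = 4) = e^(−3.32) · 3.32^4/4! ≈ 0.1830.

0.1830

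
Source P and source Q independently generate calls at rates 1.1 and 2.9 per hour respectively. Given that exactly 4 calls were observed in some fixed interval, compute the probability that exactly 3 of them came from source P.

0.0603

Given the total, each event is independently from source P with probability p = λ_P/(λ_P+λ_Q) = 1.1/4 = 0.2750.
So K ~ Binomial(4, 1.1/4): P(K = 3) = C(4,3) · (1.1/4)^3 · (2.9/4)^1 ≈ 0.0603.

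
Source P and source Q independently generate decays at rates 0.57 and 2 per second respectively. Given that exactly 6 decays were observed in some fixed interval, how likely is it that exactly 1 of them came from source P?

0.3798

Given the total, each event is independently from source P with probability p = λ_P/(λ_P+λ_Q) = 0.57/2.57 ≈ 0.2218.
So K ~ Binomial(6, 0.57/2.57): P(K = 1) = C(6,1) · (0.57/2.57)^1 · (2/2.57)^5 ≈ 0.3798.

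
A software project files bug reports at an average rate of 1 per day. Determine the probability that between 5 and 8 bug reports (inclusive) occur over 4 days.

0.3498

Over the interval, μ = 1 × 4 = 4 (4 days).
P(5 ≤ N ≤ 8) = Σ_{j=5}^{8} e^(−4) · 4^j/j! ≈ 0.3498.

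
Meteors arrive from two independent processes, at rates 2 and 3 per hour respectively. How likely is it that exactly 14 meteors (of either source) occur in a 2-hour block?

0.0521

Independent Poisson processes superpose: combined rate λ = 2 + 3 = 5 per hour.
Over the interval, μ = 5 × 2 = 10 (a 2-hour block = 2 hours).
P(N = 14) = e^(−10) · 10^14/14! ≈ 0.0521.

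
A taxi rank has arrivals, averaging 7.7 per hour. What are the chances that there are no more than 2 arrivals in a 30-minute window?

0.2609

Over the interval, μ = 7.7 × 0.5 = 3.85 (a 30-minute window = 0.5 hours).
P(N ≤ 2) = Σ_{j=0}^{2} e^(−μ) μ^j/j! ≈ 0.2609.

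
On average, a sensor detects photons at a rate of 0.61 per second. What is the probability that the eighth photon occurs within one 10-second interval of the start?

0.2699

Over the interval, μ = 0.61 × 10 = 6.1 (a 10-second interval = 10 seconds).
The eighth arrival falls in the interval iff at least 8 events occur there: P(S_8 ≤ t) = P(N ≥ 8) = 1 − P(N ≤ 7) ≈ 0.2699.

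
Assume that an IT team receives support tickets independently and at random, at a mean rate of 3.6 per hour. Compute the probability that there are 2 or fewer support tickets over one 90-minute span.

Over the interval, μ = 3.6 × 1.5 = 5.4 (a 90-minute span = 1.5 hours).
P(N ≤ 2) = Σ_{j=0}^{2} e^(−μ) μ^j/j! ≈ 0.0948.

0.0948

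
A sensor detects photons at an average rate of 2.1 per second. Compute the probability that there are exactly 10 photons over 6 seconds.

0.0937

Over the interval, μ = 2.1 × 6 = 12.6 (6 seconds).
P(N = 10) = e^(−μ) μ^10/10! = e^(−12.6) · 12.6^10/3628800 ≈ 0.0937.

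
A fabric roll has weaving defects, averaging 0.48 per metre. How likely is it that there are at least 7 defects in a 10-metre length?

Over the interval, μ = 0.48 × 10 = 4.8 (a 10-metre length = 10 metres).
P(N ≥ 7) = 1 − P(N ≤ 6) = 1 − Σ_{j=0}^{6} e^(−μ) μ^j/j! ≈ 0.2092.

0.2092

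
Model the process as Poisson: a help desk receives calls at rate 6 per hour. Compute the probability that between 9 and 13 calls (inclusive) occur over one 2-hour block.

0.5265

Over the interval, μ = 6 × 2 = 12 (a 2-hour block = 2 hours).
P(9 ≤ N ≤ 13) = Σ_{j=9}^{13} e^(−12) · 12^j/j! ≈ 0.5265.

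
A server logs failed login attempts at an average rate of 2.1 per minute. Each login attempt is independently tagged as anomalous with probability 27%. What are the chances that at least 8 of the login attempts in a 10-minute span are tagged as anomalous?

0.2120

Thinning: the login attempts that are tagged as anomalous themselves form a Poisson process with rate 0.27 × 2.1 = 0.567 per minute.
Over the interval, μ = 0.567 × 10 = 5.67 (a 10-minute span = 10 minutes).
P(N ≥ 8) = 1 − P(N ≤ 7) ≈ 0.2120.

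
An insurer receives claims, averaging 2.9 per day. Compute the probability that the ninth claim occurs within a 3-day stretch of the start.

Over the interval, μ = 2.9 × 3 = 8.7 (a 3-day stretch = 3 days).
The ninth arrival falls in the interval iff at least 9 events occur there: P(S_9 ≤ t) = P(N ≥ 9) = 1 − P(N ≤ 8) ≈ 0.5042.

0.5042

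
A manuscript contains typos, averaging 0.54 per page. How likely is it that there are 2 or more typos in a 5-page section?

0.7513

Over the interval, μ = 0.54 × 5 = 2.7 (a 5-page section = 5 pages).
P(N ≥ 2) = 1 − P(N ≤ 1) = 1 − Σ_{j=0}^{1} e^(−μ) μ^j/j! ≈ 0.7513.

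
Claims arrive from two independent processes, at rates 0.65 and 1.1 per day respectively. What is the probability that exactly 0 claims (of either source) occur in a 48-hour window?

Independent Poisson processes superpose: combined rate λ = 0.65 + 1.1 = 1.75 per day.
Over the interval, μ = 1.75 × 2 = 3.5 (a 48-hour window = 2 days).
P(N = 0) = e^(−3.5) · 3.5^0/0! ≈ 0.0302.

0.0302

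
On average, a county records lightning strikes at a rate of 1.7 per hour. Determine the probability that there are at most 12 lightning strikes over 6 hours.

Over the interval, μ = 1.7 × 6 = 10.2 (6 hours).
P(N ≤ 12) = Σ_{j=0}^{12} e^(−μ) μ^j/j! ≈ 0.7722.

0.7722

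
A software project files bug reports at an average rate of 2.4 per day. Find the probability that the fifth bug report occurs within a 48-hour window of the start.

Over the interval, μ = 2.4 × 2 = 4.8 (a 48-hour window = 2 days).
The fifth arrival falls in the interval iff at least 5 events occur there: P(S_5 ≤ t) = P(N ≥ 5) = 1 − P(N ≤ 4) ≈ 0.5237.

0.5237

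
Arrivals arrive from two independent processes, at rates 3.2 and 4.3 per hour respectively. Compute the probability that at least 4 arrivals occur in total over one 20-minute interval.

Independent Poisson processes superpose: combined rate λ = 3.2 + 4.3 = 7.5 per hour.
Over the interval, μ = 7.5 × 1/3 = 2.5 (a 20-minute interval = 1/3 hours).
P(N ≥ 4) = 1 − P(N ≤ 3) ≈ 0.2424.

0.2424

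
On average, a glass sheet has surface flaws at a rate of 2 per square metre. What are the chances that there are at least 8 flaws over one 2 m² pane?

0.0511

Over the interval, μ = 2 × 2 = 4 (a 2 m² pane = 2 square metres).
P(N ≥ 8) = 1 − P(N ≤ 7) = 1 − Σ_{j=0}^{7} e^(−μ) μ^j/j! ≈ 0.0511.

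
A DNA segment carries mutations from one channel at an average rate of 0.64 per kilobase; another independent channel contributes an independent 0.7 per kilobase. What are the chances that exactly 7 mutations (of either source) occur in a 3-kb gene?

0.0604

Independent Poisson processes superpose: combined rate λ = 0.64 + 0.7 = 1.34 per kilobase.
Over the interval, μ = 1.34 × 3 = 4.02 (a 3-kb gene = 3 kilobases).
P(N = 7) = e^(−4.02) · 4.02^7/7! ≈ 0.0604.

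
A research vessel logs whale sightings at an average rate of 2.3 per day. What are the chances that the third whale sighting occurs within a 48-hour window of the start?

0.8374

Over the interval, μ = 2.3 × 2 = 4.6 (a 48-hour window = 2 days).
The third arrival falls in the interval iff at least 3 events occur there: P(S_3 ≤ t) = P(N ≥ 3) = 1 − P(N ≤ 2) ≈ 0.8374.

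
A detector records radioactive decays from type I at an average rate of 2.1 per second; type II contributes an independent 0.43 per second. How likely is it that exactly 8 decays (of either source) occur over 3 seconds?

0.1381

Independent Poisson processes superpose: combined rate λ = 2.1 + 0.43 = 2.53 per second.
Over the interval, μ = 2.53 × 3 = 7.59 (3 seconds).
P(N = 8) = e^(−7.59) · 7.59^8/8! ≈ 0.1381.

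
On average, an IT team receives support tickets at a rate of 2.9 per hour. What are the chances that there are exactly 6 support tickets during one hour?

With mean μ = 2.9 per hour,
P(N = 6) = e^(−μ) μ^6/6! = e^(−2.9) · 2.9^6/720 ≈ 0.0455.

0.0455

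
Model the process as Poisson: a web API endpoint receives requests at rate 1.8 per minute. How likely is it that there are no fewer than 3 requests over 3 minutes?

0.9052

Over the interval, μ = 1.8 × 3 = 5.4 (3 minutes).
P(N ≥ 3) = 1 − P(N ≤ 2) = 1 − Σ_{j=0}^{2} e^(−μ) μ^j/j! ≈ 0.9052.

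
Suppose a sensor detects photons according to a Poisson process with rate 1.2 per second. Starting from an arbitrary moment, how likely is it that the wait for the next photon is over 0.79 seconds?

0.3875

The wait for the next event is exponential with rate λ = 1.2 per second.
P(T > 0.79) = e^(−λt) = e^(−1.2 × 0.79) = e^(−0.948) ≈ 0.3875.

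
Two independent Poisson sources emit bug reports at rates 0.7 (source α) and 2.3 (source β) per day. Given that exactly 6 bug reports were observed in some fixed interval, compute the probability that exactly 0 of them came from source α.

0.2031

Given the total, each event is independently from source α with probability p = λ_α/(λ_α+λ_β) = 0.7/3 ≈ 0.2333.
So K ~ Binomial(6, 0.7/3): P(K = 0) = C(6,0) · (0.7/3)^0 · (2.3/3)^6 ≈ 0.2031.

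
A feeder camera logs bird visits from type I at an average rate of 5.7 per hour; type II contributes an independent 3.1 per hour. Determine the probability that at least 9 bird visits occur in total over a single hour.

Independent Poisson processes superpose: combined rate λ = 5.7 + 3.1 = 8.8 per hour.
So μ = 8.8.
P(N ≥ 9) = 1 − P(N ≤ 8) ≈ 0.5177.

0.5177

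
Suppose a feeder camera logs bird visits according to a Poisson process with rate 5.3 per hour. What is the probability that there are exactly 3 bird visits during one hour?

With mean μ = 5.3 per hour,
P(N = 3) = e^(−μ) μ^3/3! = e^(−5.3) · 5.3^3/6 ≈ 0.1239.

0.1239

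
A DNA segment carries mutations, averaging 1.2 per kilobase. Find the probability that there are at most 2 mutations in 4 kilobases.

Over the interval, μ = 1.2 × 4 = 4.8 (4 kilobases).
P(N ≤ 2) = Σ_{j=0}^{2} e^(−μ) μ^j/j! ≈ 0.1425.

0.1425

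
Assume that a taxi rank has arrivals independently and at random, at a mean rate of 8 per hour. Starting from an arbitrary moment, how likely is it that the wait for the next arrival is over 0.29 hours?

0.0983

The wait for the next event is exponential with rate λ = 8 per hour.
P(T > 0.29) = e^(−λt) = e^(−8 × 0.29) = e^(−2.32) ≈ 0.0983.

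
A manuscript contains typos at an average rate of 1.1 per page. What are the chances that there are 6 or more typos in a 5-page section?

Over the interval, μ = 1.1 × 5 = 5.5 (a 5-page section = 5 pages).
P(N ≥ 6) = 1 − P(N ≤ 5) = 1 − Σ_{j=0}^{5} e^(−μ) μ^j/j! ≈ 0.4711.

0.4711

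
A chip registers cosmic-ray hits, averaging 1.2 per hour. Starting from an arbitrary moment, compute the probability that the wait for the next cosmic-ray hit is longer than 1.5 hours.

0.1653

The wait for the next event is exponential with rate λ = 1.2 per hour.
P(T > 1.5) = e^(−λt) = e^(−1.2 × 1.5) = e^(−1.8) ≈ 0.1653.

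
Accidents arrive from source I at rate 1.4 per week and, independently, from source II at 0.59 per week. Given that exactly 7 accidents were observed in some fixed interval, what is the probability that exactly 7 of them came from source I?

0.0853

Given the total, each event is independently from source I with probability p = λ_I/(λ_I+λ_II) = 1.4/1.99 ≈ 0.7035.
So K ~ Binomial(7, 1.4/1.99): P(K = 7) = C(7,7) · (1.4/1.99)^7 · (0.59/1.99)^0 ≈ 0.0853.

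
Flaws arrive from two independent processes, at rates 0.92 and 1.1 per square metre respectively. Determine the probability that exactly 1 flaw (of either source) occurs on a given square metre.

0.2680

Independent Poisson processes superpose: combined rate λ = 0.92 + 1.1 = 2.02 per square metre.
So μ = 2.02.
P(N = 1) = e^(−2.02) · 2.02^1/1! ≈ 0.2680.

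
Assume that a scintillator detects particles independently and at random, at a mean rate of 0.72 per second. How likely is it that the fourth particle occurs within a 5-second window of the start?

0.4848

Over the interval, μ = 0.72 × 5 = 3.6 (a 5-second window = 5 seconds).
The fourth arrival falls in the interval iff at least 4 events occur there: P(S_4 ≤ t) = P(N ≥ 4) = 1 − P(N ≤ 3) ≈ 0.4848.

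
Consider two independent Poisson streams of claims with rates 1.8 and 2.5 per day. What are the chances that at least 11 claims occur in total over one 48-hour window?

0.2478

Independent Poisson processes superpose: combined rate λ = 1.8 + 2.5 = 4.3 per day.
Over the interval, μ = 4.3 × 2 = 8.6 (a 48-hour window = 2 days).
P(N ≥ 11) = 1 − P(N ≤ 10) ≈ 0.2478.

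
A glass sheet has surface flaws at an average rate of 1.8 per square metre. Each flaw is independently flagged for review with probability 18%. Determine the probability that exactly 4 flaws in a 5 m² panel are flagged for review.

Thinning: the flaws that are flagged for review themselves form a Poisson process with rate 0.18 × 1.8 = 0.324 per square metre.
Over the interval, μ = 0.324 × 5 = 1.62 (a 5 m² panel = 5 square metres).
P(N = 4) = e^(−1.62) · 1.62^4/4! ≈ 0.0568.

0.0568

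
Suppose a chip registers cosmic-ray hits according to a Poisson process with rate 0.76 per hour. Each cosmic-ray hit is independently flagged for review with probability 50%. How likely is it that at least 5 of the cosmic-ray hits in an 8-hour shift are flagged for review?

0.1915

Thinning: the cosmic-ray hits that are flagged for review themselves form a Poisson process with rate 0.5 × 0.76 = 0.38 per hour.
Over the interval, μ = 0.38 × 8 = 3.04 (an 8-hour shift = 8 hours).
P(N ≥ 5) = 1 − P(N ≤ 4) ≈ 0.1915.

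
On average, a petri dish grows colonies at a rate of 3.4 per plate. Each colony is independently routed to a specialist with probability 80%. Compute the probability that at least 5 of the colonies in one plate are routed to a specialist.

Thinning: the colonies that are routed to a specialist themselves form a Poisson process with rate 0.8 × 3.4 = 2.72 per plate.
So μ = 2.72.
P(N ≥ 5) = 1 − P(N ≤ 4) ≈ 0.1401.

0.1401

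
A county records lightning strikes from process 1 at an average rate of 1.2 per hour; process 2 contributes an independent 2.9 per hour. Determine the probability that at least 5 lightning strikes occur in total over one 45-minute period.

Independent Poisson processes superpose: combined rate λ = 1.2 + 2.9 = 4.1 per hour.
Over the interval, μ = 4.1 × 0.75 = 3.075 (a 45-minute period = 0.75 hours).
P(N ≥ 5) = 1 − P(N ≤ 4) ≈ 0.1975.

0.1975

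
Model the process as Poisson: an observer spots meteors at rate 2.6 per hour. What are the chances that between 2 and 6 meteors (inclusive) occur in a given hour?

With mean μ = 2.6 per hour,
P(2 ≤ N ≤ 6) = Σ_{j=2}^{6} e^(−2.6) · 2.6^j/j! ≈ 0.7154.

0.7154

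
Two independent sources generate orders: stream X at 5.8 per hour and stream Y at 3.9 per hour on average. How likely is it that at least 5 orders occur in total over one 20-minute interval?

Independent Poisson processes superpose: combined rate λ = 5.8 + 3.9 = 9.7 per hour.
Over the interval, μ = 9.7 × 1/3 ≈ 3.23333 (a 20-minute interval = 1/3 hours).
P(N ≥ 5) = 1 − P(N ≤ 4) ≈ 0.2253.

0.2253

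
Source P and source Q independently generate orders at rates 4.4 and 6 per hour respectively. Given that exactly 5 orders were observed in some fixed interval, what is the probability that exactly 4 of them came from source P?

0.0924

Given the total, each event is independently from source P with probability p = λ_P/(λ_P+λ_Q) = 4.4/10.4 ≈ 0.4231.
So K ~ Binomial(5, 4.4/10.4): P(K = 4) = C(5,4) · (4.4/10.4)^4 · (6/10.4)^1 ≈ 0.0924.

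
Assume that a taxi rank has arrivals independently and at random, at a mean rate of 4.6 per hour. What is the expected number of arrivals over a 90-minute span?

6.9

E[N] = λt = 4.6 × 1.5 = 6.9 (a 90-minute span = 1.5 hours).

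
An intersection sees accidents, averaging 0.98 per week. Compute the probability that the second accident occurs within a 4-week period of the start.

Over the interval, μ = 0.98 × 4 = 3.92 (a 4-week period = 4 weeks).
The second arrival falls in the interval iff at least 2 events occur there: P(S_2 ≤ t) = P(N ≥ 2) = 1 − P(N ≤ 1) ≈ 0.9024.

0.9024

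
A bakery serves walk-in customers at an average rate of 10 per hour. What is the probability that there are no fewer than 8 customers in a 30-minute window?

0.1334

Over the interval, μ = 10 × 0.5 = 5 (a 30-minute window = 0.5 hours).
P(N ≥ 8) = 1 − P(N ≤ 7) = 1 − Σ_{j=0}^{7} e^(−μ) μ^j/j! ≈ 0.1334.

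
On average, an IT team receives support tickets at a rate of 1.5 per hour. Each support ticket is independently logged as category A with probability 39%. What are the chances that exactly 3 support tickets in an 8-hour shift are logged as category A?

Thinning: the support tickets that are logged as category A themselves form a Poisson process with rate 0.39 × 1.5 = 0.585 per hour.
Over the interval, μ = 0.585 × 8 = 4.68 (an 8-hour shift = 8 hours).
P(N = 3) = e^(−4.68) · 4.68^3/3! ≈ 0.1585.

0.1585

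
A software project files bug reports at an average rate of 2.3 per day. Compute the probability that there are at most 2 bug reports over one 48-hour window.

0.1626

Over the interval, μ = 2.3 × 2 = 4.6 (a 48-hour window = 2 days).
P(N ≤ 2) = Σ_{j=0}^{2} e^(−μ) μ^j/j! ≈ 0.1626.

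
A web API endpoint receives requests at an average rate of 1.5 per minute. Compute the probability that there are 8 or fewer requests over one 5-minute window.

Over the interval, μ = 1.5 × 5 = 7.5 (a 5-minute window = 5 minutes).
P(N ≤ 8) = Σ_{j=0}^{8} e^(−μ) μ^j/j! ≈ 0.6620.

0.6620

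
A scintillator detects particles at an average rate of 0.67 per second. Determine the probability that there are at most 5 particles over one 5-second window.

Over the interval, μ = 0.67 × 5 = 3.35 (a 5-second window = 5 seconds).
P(N ≤ 5) = Σ_{j=0}^{5} e^(−μ) μ^j/j! ≈ 0.8768.

0.8768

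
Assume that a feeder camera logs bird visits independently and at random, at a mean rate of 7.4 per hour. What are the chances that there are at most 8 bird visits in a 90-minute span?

Over the interval, μ = 7.4 × 1.5 = 11.1 (a 90-minute span = 1.5 hours).
P(N ≤ 8) = Σ_{j=0}^{8} e^(−μ) μ^j/j! ≈ 0.2232.

0.2232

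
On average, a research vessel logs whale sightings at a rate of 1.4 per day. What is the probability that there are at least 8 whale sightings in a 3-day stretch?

0.0639

Over the interval, μ = 1.4 × 3 = 4.2 (a 3-day stretch = 3 days).
P(N ≥ 8) = 1 − P(N ≤ 7) = 1 − Σ_{j=0}^{7} e^(−μ) μ^j/j! ≈ 0.0639.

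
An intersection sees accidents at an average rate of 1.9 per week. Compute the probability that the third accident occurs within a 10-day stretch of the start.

Over the interval, μ = 1.9 × 10/7 ≈ 2.71429 (a 10-day stretch = 10/7 weeks).
The third arrival falls in the interval iff at least 3 events occur there: P(S_3 ≤ t) = P(N ≥ 3) = 1 − P(N ≤ 2) ≈ 0.5099.

0.5099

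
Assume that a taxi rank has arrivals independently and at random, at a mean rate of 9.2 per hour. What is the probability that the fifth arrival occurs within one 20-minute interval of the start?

Over the interval, μ = 9.2 × 1/3 ≈ 3.06667 (a 20-minute interval = 1/3 hours).
The fifth arrival falls in the interval iff at least 5 events occur there: P(S_5 ≤ t) = P(N ≥ 5) = 1 − P(N ≤ 4) ≈ 0.1961.

0.1961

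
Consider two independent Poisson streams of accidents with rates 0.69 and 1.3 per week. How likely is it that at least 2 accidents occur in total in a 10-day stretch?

Independent Poisson processes superpose: combined rate λ = 0.69 + 1.3 = 1.99 per week.
Over the interval, μ = 1.99 × 10/7 ≈ 2.84286 (a 10-day stretch = 10/7 weeks).
P(N ≥ 2) = 1 − P(N ≤ 1) ≈ 0.7761.

0.7761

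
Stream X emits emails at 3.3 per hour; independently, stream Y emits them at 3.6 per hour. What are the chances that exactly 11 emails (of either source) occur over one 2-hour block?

Independent Poisson processes superpose: combined rate λ = 3.3 + 3.6 = 6.9 per hour.
Over the interval, μ = 6.9 × 2 = 13.8 (a 2-hour block = 2 hours).
P(N = 11) = e^(−13.8) · 13.8^11/11! ≈ 0.0880.

0.0880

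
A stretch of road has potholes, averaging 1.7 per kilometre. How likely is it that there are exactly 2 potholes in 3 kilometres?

0.0793

Over the interval, μ = 1.7 × 3 = 5.1 (3 kilometres).
P(N = 2) = e^(−μ) μ^2/2! = e^(−5.1) · 5.1^2/2 ≈ 0.0793.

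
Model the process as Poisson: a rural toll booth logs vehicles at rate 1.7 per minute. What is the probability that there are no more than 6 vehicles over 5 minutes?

0.2562

Over the interval, μ = 1.7 × 5 = 8.5 (5 minutes).
P(N ≤ 6) = Σ_{j=0}^{6} e^(−μ) μ^j/j! ≈ 0.2562.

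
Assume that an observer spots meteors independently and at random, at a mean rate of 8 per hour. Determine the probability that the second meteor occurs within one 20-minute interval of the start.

Over the interval, μ = 8 × 1/3 ≈ 2.66667 (a 20-minute interval = 1/3 hours).
The second arrival falls in the interval iff at least 2 events occur there: P(S_2 ≤ t) = P(N ≥ 2) = 1 − P(N ≤ 1) ≈ 0.7452.

0.7452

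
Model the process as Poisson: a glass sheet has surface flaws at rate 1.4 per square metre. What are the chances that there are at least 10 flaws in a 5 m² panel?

Over the interval, μ = 1.4 × 5 = 7 (a 5 m² panel = 5 square metres).
P(N ≥ 10) = 1 − P(N ≤ 9) = 1 − Σ_{j=0}^{9} e^(−μ) μ^j/j! ≈ 0.1695.

0.1695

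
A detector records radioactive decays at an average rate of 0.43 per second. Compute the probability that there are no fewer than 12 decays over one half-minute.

Over the interval, μ = 0.43 × 30 = 12.9 (a half-minute = 30 seconds).
P(N ≥ 12) = 1 − P(N ≤ 11) = 1 − Σ_{j=0}^{11} e^(−μ) μ^j/j! ≈ 0.6366.

0.6366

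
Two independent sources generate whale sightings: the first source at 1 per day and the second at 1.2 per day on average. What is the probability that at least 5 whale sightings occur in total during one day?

0.0725

Independent Poisson processes superpose: combined rate λ = 1 + 1.2 = 2.2 per day.
So μ = 2.2.
P(N ≥ 5) = 1 − P(N ≤ 4) ≈ 0.0725.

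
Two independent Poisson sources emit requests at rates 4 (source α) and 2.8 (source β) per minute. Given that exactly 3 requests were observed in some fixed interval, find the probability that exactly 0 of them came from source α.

Given the total, each event is independently from source α with probability p = λ_α/(λ_α+λ_β) = 4/6.8 ≈ 0.5882.
So K ~ Binomial(3, 4/6.8): P(K = 0) = C(3,0) · (4/6.8)^0 · (2.8/6.8)^3 ≈ 0.0698.

0.0698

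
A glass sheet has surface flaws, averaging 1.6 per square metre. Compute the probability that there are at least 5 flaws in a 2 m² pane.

0.2194

Over the interval, μ = 1.6 × 2 = 3.2 (a 2 m² pane = 2 square metres).
P(N ≥ 5) = 1 − P(N ≤ 4) = 1 − Σ_{j=0}^{4} e^(−μ) μ^j/j! ≈ 0.2194.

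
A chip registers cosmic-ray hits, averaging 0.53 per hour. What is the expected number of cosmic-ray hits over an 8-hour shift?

4.24

E[N] = λt = 0.53 × 8 = 4.24 (an 8-hour shift = 8 hours).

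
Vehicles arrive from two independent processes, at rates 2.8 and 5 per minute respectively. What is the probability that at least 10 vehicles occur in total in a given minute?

0.2589

Independent Poisson processes superpose: combined rate λ = 2.8 + 5 = 7.8 per minute.
So μ = 7.8.
P(N ≥ 10) = 1 − P(N ≤ 9) ≈ 0.2589.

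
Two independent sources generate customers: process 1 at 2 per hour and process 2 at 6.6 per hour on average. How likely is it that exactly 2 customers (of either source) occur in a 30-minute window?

Independent Poisson processes superpose: combined rate λ = 2 + 6.6 = 8.6 per hour.
Over the interval, μ = 8.6 × 0.5 = 4.3 (a 30-minute window = 0.5 hours).
P(N = 2) = e^(−4.3) · 4.3^2/2! ≈ 0.1254.

0.1254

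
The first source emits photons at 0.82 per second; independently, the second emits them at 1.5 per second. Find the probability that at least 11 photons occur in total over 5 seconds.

0.6095

Independent Poisson processes superpose: combined rate λ = 0.82 + 1.5 = 2.32 per second.
Over the interval, μ = 2.32 × 5 = 11.6 (5 seconds).
P(N ≥ 11) = 1 − P(N ≤ 10) ≈ 0.6095.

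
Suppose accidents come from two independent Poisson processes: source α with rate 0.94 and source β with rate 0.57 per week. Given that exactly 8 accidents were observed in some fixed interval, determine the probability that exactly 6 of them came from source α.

Given the total, each event is independently from source α with probability p = λ_α/(λ_α+λ_β) = 0.94/1.51 ≈ 0.6225.
So K ~ Binomial(8, 0.94/1.51): P(K = 6) = C(8,6) · (0.94/1.51)^6 · (0.57/1.51)^2 ≈ 0.2322.

0.2322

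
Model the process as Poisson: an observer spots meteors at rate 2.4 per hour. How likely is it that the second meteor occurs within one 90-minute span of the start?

Over the interval, μ = 2.4 × 1.5 = 3.6 (a 90-minute span = 1.5 hours).
The second arrival falls in the interval iff at least 2 events occur there: P(S_2 ≤ t) = P(N ≥ 2) = 1 − P(N ≤ 1) ≈ 0.8743.

0.8743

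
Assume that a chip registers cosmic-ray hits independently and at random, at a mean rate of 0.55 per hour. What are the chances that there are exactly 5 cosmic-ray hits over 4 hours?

Over the interval, μ = 0.55 × 4 = 2.2 (4 hours).
P(N = 5) = e^(−μ) μ^5/5! = e^(−2.2) · 2.2^5/120 ≈ 0.0476.

0.0476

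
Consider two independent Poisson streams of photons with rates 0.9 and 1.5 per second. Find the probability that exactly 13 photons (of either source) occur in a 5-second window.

0.1056

Independent Poisson processes superpose: combined rate λ = 0.9 + 1.5 = 2.4 per second.
Over the interval, μ = 2.4 × 5 = 12 (a 5-second window = 5 seconds).
P(N = 13) = e^(−12) · 12^13/13! ≈ 0.1056.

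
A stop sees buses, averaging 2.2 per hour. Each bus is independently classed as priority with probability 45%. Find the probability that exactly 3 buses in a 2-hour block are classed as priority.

0.1786

Thinning: the buses that are classed as priority themselves form a Poisson process with rate 0.45 × 2.2 = 0.99 per hour.
Over the interval, μ = 0.99 × 2 = 1.98 (a 2-hour block = 2 hours).
P(N = 3) = e^(−1.98) · 1.98^3/3! ≈ 0.1786.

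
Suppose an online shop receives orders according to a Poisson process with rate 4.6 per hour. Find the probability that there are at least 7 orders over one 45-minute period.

Over the interval, μ = 4.6 × 0.75 = 3.45 (a 45-minute period = 0.75 hours).
P(N ≥ 7) = 1 − P(N ≤ 6) = 1 − Σ_{j=0}^{6} e^(−μ) μ^j/j! ≈ 0.0615.

0.0615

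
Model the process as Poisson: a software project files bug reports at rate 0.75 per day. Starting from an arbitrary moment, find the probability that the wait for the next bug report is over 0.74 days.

0.5741

The wait for the next event is exponential with rate λ = 0.75 per day.
P(T > 0.74) = e^(−λt) = e^(−0.75 × 0.74) = e^(−0.555) ≈ 0.5741.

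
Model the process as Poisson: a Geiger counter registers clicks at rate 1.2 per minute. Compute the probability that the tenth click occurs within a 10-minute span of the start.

Over the interval, μ = 1.2 × 10 = 12 (a 10-minute span = 10 minutes).
The tenth arrival falls in the interval iff at least 10 events occur there: P(S_10 ≤ t) = P(N ≥ 10) = 1 − P(N ≤ 9) ≈ 0.7576.

0.7576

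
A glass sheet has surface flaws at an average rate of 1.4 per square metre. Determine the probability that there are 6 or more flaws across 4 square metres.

0.4881

Over the interval, μ = 1.4 × 4 = 5.6 (4 square metres).
P(N ≥ 6) = 1 − P(N ≤ 5) = 1 − Σ_{j=0}^{5} e^(−μ) μ^j/j! ≈ 0.4881.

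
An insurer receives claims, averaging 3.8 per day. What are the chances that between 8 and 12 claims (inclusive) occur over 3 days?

0.5250

Over the interval, μ = 3.8 × 3 = 11.4 (3 days).
P(8 ≤ N ≤ 12) = Σ_{j=8}^{12} e^(−11.4) · 11.4^j/j! ≈ 0.5250.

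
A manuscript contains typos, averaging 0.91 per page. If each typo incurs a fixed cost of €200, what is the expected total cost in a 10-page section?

E[N] = 0.91 × 10 = 9.1 (a 10-page section = 10 pages); E[cost] = 9.1 × €200 = €1820.

€1820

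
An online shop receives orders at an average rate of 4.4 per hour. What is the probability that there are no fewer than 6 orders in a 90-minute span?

Over the interval, μ = 4.4 × 1.5 = 6.6 (a 90-minute span = 1.5 hours).
P(N ≥ 6) = 1 − P(N ≤ 5) = 1 − Σ_{j=0}^{5} e^(−μ) μ^j/j! ≈ 0.6453.

0.6453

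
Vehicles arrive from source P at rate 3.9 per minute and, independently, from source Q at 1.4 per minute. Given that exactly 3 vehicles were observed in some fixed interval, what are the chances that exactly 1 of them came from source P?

0.1540

Given the total, each event is independently from source P with probability p = λ_P/(λ_P+λ_Q) = 3.9/5.3 ≈ 0.7358.
So K ~ Binomial(3, 3.9/5.3): P(K = 1) = C(3,1) · (3.9/5.3)^1 · (1.4/5.3)^2 ≈ 0.1540.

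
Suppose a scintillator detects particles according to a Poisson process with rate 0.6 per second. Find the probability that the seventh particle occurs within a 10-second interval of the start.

0.3937

Over the interval, μ = 0.6 × 10 = 6 (a 10-second interval = 10 seconds).
The seventh arrival falls in the interval iff at least 7 events occur there: P(S_7 ≤ t) = P(N ≥ 7) = 1 − P(N ≤ 6) ≈ 0.3937.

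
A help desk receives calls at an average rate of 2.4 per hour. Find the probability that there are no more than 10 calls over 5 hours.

Over the interval, μ = 2.4 × 5 = 12 (5 hours).
P(N ≤ 10) = Σ_{j=0}^{10} e^(−μ) μ^j/j! ≈ 0.3472.

0.3472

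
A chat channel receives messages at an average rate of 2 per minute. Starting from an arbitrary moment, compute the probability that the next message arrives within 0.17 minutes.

0.2882

Inter-arrival times are exponential with rate λ = 2 per minute.
P(T ≤ 0.17) = 1 − e^(−λt) = 1 − e^(−2 × 0.17) = 1 − e^(−0.34) ≈ 0.2882.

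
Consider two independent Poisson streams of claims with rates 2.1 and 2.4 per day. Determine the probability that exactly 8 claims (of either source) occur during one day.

Independent Poisson processes superpose: combined rate λ = 2.1 + 2.4 = 4.5 per day.
So μ = 4.5.
P(N = 8) = e^(−4.5) · 4.5^8/8! ≈ 0.0463.

0.0463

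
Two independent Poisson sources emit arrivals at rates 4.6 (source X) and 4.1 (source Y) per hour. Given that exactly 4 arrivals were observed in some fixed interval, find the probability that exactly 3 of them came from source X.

0.2786

Given the total, each event is independently from source X with probability p = λ_X/(λ_X+λ_Y) = 4.6/8.7 ≈ 0.5287.
So K ~ Binomial(4, 4.6/8.7): P(K = 3) = C(4,3) · (4.6/8.7)^3 · (4.1/8.7)^1 ≈ 0.2786.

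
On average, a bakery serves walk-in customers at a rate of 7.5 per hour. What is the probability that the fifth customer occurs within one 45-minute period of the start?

0.6616

Over the interval, μ = 7.5 × 0.75 = 5.625 (a 45-minute period = 0.75 hours).
The fifth arrival falls in the interval iff at least 5 events occur there: P(S_5 ≤ t) = P(N ≥ 5) = 1 − P(N ≤ 4) ≈ 0.6616.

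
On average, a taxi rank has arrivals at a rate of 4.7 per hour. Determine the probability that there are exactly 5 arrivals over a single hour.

With mean μ = 4.7 per hour,
P(N = 5) = e^(−μ) μ^5/5! = e^(−4.7) · 4.7^5/120 ≈ 0.1738.

0.1738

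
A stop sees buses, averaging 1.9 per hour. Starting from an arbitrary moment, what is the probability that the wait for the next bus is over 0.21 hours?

0.6710

The wait for the next event is exponential with rate λ = 1.9 per hour.
P(T > 0.21) = e^(−λt) = e^(−1.9 × 0.21) = e^(−0.399) ≈ 0.6710.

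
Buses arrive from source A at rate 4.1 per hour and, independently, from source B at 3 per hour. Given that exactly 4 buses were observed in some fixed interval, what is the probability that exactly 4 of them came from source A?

Given the total, each event is independently from source A with probability p = λ_A/(λ_A+λ_B) = 4.1/7.1 ≈ 0.5775.
So K ~ Binomial(4, 4.1/7.1): P(K = 4) = C(4,4) · (4.1/7.1)^4 · (3/7.1)^0 ≈ 0.1112.

0.1112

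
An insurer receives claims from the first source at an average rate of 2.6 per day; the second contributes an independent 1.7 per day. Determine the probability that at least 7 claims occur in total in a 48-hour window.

Independent Poisson processes superpose: combined rate λ = 2.6 + 1.7 = 4.3 per day.
Over the interval, μ = 4.3 × 2 = 8.6 (a 48-hour window = 2 days).
P(N ≥ 7) = 1 − P(N ≤ 6) ≈ 0.7543.

0.7543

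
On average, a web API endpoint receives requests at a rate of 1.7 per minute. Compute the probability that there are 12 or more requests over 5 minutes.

0.1513

Over the interval, μ = 1.7 × 5 = 8.5 (5 minutes).
P(N ≥ 12) = 1 − P(N ≤ 11) = 1 − Σ_{j=0}^{11} e^(−μ) μ^j/j! ≈ 0.1513.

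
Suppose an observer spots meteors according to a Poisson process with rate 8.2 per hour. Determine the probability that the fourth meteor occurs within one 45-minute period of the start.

Over the interval, μ = 8.2 × 0.75 = 6.15 (a 45-minute period = 0.75 hours).
The fourth arrival falls in the interval iff at least 4 events occur there: P(S_4 ≤ t) = P(N ≥ 4) = 1 − P(N ≤ 3) ≈ 0.8617.

0.8617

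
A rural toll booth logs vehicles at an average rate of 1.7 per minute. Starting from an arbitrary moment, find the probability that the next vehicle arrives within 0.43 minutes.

Inter-arrival times are exponential with rate λ = 1.7 per minute.
P(T ≤ 0.43) = 1 − e^(−λt) = 1 − e^(−1.7 × 0.43) = 1 − e^(−0.731) ≈ 0.5186.

0.5186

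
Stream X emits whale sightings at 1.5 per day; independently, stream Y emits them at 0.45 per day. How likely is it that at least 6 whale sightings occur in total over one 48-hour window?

0.1994

Independent Poisson processes superpose: combined rate λ = 1.5 + 0.45 = 1.95 per day.
Over the interval, μ = 1.95 × 2 = 3.9 (a 48-hour window = 2 days).
P(N ≥ 6) = 1 − P(N ≤ 5) ≈ 0.1994.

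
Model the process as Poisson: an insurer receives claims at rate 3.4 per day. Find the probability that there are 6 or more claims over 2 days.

Over the interval, μ = 3.4 × 2 = 6.8 (2 days).
P(N ≥ 6) = 1 − P(N ≤ 5) = 1 − Σ_{j=0}^{5} e^(−μ) μ^j/j! ≈ 0.6730.

0.6730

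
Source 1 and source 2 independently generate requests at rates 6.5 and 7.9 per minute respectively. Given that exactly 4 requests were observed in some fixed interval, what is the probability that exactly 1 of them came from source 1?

0.2981

Given the total, each event is independently from source 1 with probability p = λ_1/(λ_1+λ_2) = 6.5/14.4 ≈ 0.4514.
So K ~ Binomial(4, 6.5/14.4): P(K = 1) = C(4,1) · (6.5/14.4)^1 · (7.9/14.4)^3 ≈ 0.2981.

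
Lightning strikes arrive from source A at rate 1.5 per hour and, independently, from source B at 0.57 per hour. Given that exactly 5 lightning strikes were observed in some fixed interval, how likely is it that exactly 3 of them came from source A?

0.2885

Given the total, each event is independently from source A with probability p = λ_A/(λ_A+λ_B) = 1.5/2.07 ≈ 0.7246.
So K ~ Binomial(5, 1.5/2.07): P(K = 3) = C(5,3) · (1.5/2.07)^3 · (0.57/2.07)^2 ≈ 0.2885.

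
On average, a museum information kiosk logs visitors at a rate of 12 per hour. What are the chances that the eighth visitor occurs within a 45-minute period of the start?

0.6761

Over the interval, μ = 12 × 0.75 = 9 (a 45-minute period = 0.75 hours).
The eighth arrival falls in the interval iff at least 8 events occur there: P(S_8 ≤ t) = P(N ≥ 8) = 1 − P(N ≤ 7) ≈ 0.6761.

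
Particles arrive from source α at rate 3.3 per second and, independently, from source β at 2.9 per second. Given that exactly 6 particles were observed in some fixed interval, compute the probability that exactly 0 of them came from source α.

0.0105

Given the total, each event is independently from source α with probability p = λ_α/(λ_α+λ_β) = 3.3/6.2 ≈ 0.5323.
So K ~ Binomial(6, 3.3/6.2): P(K = 0) = C(6,0) · (3.3/6.2)^0 · (2.9/6.2)^6 ≈ 0.0105.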